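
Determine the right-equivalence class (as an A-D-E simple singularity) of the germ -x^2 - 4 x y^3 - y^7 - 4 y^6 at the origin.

A_{6}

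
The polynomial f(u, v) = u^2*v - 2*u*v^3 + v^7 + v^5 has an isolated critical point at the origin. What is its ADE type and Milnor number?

Type D8, Milnor number mu = 8.

The Hessian of f at 0 has rank 0. Corank 2; j^3 = u^2*v has shape L^2 M (L != M), so D-series; mu = 8 gives D_8.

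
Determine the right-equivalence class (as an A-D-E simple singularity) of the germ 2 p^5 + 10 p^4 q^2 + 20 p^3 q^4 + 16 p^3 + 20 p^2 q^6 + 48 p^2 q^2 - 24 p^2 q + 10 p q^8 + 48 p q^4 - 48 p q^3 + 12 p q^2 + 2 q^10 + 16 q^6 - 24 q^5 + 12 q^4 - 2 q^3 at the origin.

E8

The Hessian of f at 0 is [[0, 0], [0, 0]] with rank 0, so corank 2. A Groebner basis of the Jacobian ideal J(f) in C{p,q} is {3*p^2/8 + p*q^3 + 3*p*q^2/4 - 3*p*q/8 - 3*q^3/8 + 3*q^2/32, p^2 + 2*p*q^2 - p*q + q^4 - q^3 + q^2/4, p^3 + 3*p^2/8 - 3*p*q/8 - q^3/8 + 3*q^2/32, p^2*q + p^2/4 - p*q^2/2 - p*q/4 + q^2/16}; counting standard monomials gives mu = 8. Corank 2; j^3 = 2*(2*p - q)^3 is a perfect cube, so E-series; the 5-jet and mu = 8 give E_8.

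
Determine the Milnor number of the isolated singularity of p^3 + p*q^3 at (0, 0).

7

The Hessian of f at 0 is [[0, 0], [0, 0]] with rank 0, so corank 2. A Groebner basis of the Jacobian ideal J(f) in C{p,q} is {p^3, p*q^2, 3*p^2 + q^3}; counting standard monomials gives mu = 7. Corank 2; j^3 = p^3 is a perfect cube, so E-series; the 4-jet and mu = 7 give E_7.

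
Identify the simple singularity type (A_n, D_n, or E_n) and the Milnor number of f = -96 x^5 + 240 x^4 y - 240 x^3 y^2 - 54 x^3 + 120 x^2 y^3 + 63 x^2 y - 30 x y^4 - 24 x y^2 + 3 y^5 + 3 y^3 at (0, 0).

The Hessian of f at 0 has rank 0. Corank 2; j^3 = -3*(2*x - y)*(3*x - y)^2 has shape L^2 M (L != M), so D-series; mu = 6 gives D_6.

Type D_6, Milnor number mu = 6.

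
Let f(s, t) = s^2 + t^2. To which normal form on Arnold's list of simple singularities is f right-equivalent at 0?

A1

The Hessian of f at 0 is [[2, 0], [0, 2]] with rank 2, so corank 0. A Groebner basis of the Jacobian ideal J(f) in C{s,t} is {s, t}; counting standard monomials gives mu = 1. Corank 0: nondegenerate Morse point, so A_1.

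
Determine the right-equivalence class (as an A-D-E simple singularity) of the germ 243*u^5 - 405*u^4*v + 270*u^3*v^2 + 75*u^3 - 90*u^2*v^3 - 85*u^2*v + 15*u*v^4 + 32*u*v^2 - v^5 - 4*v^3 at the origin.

D_6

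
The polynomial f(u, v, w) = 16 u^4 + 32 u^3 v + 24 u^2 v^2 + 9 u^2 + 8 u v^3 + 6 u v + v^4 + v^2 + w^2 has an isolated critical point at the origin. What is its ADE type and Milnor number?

Type A3, Milnor number mu = 3.

The Hessian of f at 0 has rank 2. Corank 1: A-series; mu = 3 gives A_3.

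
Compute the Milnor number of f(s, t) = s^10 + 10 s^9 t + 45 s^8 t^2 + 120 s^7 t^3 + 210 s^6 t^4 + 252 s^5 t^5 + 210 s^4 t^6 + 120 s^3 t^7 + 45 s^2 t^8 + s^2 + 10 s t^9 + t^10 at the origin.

9

The Hessian of f at 0 is [[2, 0], [0, 0]] with rank 1, so corank 1. A Groebner basis of the Jacobian ideal J(f) in C{s,t} is {t^9, s}; counting standard monomials gives mu = 9. Corank 1: A-series; mu = 9 gives A_9.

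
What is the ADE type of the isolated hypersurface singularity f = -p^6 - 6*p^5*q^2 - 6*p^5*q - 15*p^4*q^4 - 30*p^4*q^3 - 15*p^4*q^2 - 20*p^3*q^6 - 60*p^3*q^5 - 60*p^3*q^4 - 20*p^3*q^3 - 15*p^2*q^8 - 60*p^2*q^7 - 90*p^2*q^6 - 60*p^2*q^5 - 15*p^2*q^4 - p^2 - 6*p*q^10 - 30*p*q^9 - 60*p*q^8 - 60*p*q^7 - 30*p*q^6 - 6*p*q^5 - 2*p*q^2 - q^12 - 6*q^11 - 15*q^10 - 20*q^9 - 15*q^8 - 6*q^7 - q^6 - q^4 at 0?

A_5

The Hessian of f at 0 has rank 1. Corank 1: A-series; mu = 5 gives A_5.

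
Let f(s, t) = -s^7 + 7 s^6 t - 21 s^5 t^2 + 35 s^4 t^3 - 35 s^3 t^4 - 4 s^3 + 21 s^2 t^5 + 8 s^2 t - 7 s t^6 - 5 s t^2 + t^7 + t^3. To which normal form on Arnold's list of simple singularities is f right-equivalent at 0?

The Hessian of f at 0 has rank 0. Corank 2; j^3 = -(s - t)*(2*s - t)^2 has shape L^2 M (L != M), so D-series; mu = 8 gives D_8.

D_{8}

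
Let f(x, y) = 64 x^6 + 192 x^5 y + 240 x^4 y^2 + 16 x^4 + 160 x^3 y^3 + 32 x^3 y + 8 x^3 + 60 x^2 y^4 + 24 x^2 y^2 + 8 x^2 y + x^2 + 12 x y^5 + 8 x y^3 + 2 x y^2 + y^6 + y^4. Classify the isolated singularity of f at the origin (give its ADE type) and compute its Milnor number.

Type A5, Milnor number mu = 5.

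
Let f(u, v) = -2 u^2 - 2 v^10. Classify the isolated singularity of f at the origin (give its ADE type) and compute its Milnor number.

The Hessian of f at 0 is [[-4, 0], [0, 0]] with rank 1, so corank 1. A Groebner basis of the Jacobian ideal J(f) in C{u,v} is {v^9, u}; counting standard monomials gives mu = 9. Corank 1: A-series; mu = 9 gives A_9.

Type A9, Milnor number mu = 9.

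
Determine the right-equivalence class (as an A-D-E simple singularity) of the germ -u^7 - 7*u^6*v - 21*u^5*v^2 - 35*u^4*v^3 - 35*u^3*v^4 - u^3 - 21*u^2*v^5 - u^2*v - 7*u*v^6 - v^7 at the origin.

D_{8}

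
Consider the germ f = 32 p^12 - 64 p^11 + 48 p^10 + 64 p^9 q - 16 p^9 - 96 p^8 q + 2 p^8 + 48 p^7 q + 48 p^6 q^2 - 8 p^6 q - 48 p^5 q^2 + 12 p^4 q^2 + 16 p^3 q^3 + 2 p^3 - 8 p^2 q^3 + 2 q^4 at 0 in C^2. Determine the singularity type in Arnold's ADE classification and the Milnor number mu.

Type E6, Milnor number mu = 6.

The Hessian of f at 0 is [[0, 0], [0, 0]] with rank 0, so corank 2. A Groebner basis of the Jacobian ideal J(f) in C{p,q} is {q^3, p^2}; counting standard monomials gives mu = 6. Corank 2; j^3 = 2*p^3 is a perfect cube, so E-series; the 4-jet and mu = 6 give E_6.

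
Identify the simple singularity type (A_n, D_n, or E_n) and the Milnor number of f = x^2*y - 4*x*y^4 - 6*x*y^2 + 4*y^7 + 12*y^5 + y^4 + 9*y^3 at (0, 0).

Type D_{5}, Milnor number mu = 5.

The Hessian of f at 0 has rank 0. Corank 2; j^3 = y*(x - 3*y)^2 has shape L^2 M (L != M), so D-series; mu = 5 gives D_5.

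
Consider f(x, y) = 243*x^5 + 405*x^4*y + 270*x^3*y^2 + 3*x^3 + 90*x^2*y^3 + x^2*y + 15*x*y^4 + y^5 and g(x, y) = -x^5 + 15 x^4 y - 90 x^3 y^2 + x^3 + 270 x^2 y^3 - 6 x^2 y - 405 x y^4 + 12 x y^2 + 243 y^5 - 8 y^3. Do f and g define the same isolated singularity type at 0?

The Hessian of f at 0 has rank 0. Corank 2; j^3 = x^2*(3*x + y) has shape L^2 M (L != M), so D-series; mu = 6 gives D_6. The Hessian of g at 0 has rank 0. Corank 2; j^3 = (x - 2*y)^3 is a perfect cube, so E-series; the 5-jet and mu = 8 give E_8. f is D_6 but g is E_8, hence not right-equivalent.

No.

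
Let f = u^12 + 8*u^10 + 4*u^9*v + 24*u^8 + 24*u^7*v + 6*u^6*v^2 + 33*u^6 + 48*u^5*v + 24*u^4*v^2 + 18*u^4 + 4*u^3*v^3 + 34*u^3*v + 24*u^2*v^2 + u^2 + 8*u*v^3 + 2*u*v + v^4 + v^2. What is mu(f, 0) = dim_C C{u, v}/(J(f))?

3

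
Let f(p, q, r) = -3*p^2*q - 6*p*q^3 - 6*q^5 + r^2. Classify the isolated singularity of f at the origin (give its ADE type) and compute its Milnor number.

Type D_6, Milnor number mu = 6.

The Hessian of f at 0 has rank 1. Corank 2; j^3 = -3*p^2*q has shape L^2 M (L != M), so D-series; mu = 6 gives D_6.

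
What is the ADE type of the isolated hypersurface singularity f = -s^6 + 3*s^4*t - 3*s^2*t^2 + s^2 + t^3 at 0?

The Hessian of f at 0 has rank 1. Corank 1: A-series; mu = 2 gives A_2.

A_{2}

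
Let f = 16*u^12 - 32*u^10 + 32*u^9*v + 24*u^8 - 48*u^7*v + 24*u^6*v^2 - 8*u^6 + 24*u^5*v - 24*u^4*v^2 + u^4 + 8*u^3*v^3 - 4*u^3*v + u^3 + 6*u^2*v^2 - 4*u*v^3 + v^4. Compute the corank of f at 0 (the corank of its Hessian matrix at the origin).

2

Hessian at 0 has rank 0.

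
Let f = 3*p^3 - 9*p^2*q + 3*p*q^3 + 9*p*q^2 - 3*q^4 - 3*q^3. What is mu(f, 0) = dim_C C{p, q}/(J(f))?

7

The Hessian of f at 0 has rank 0. Corank 2; j^3 = 3*(p - q)^3 is a perfect cube, so E-series; the 4-jet and mu = 7 give E_7.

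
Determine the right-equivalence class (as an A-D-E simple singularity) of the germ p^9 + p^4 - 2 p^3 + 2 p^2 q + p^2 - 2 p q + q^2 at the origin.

A8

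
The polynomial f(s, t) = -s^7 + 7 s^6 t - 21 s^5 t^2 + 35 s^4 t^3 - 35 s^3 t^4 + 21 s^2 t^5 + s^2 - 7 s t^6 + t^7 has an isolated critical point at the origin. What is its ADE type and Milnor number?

The Hessian of f at 0 is [[2, 0], [0, 0]] with rank 1, so corank 1. A Groebner basis of the Jacobian ideal J(f) in C{s,t} is {t^6, s}; counting standard monomials gives mu = 6. Corank 1: A-series; mu = 6 gives A_6.

Type A_6, Milnor number mu = 6.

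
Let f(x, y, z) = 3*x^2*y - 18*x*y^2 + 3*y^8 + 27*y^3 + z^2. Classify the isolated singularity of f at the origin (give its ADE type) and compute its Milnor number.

The Hessian of f at 0 is [[0, 0, 0], [0, 0, 0], [0, 0, 2]] with rank 1, so corank 2. A Groebner basis of the Jacobian ideal J(f) in C{x,y,z} is {x^2/8 + y^7 - 9*y^2/8, x^3 - 27*y^3, x*y - 3*y^2, z}; counting standard monomials gives mu = 9. Corank 2; j^3 = 3*y*(x - 3*y)^2 has shape L^2 M (L != M), so D-series; mu = 9 gives D_9.

Type D_{9}, Milnor number mu = 9.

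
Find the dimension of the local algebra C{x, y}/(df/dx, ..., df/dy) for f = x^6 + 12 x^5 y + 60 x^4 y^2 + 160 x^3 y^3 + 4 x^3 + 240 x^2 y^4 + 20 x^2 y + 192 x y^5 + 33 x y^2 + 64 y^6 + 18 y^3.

7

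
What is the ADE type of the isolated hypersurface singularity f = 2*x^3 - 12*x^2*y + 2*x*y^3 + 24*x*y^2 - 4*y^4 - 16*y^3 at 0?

E_7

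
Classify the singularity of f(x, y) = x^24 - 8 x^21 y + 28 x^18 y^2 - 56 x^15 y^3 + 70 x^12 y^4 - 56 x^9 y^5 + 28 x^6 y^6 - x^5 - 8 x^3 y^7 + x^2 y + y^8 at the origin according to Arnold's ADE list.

The Hessian of f at 0 has rank 0. Corank 2; j^3 = x^2*y has shape L^2 M (L != M), so D-series; mu = 9 gives D_9.

D_{9}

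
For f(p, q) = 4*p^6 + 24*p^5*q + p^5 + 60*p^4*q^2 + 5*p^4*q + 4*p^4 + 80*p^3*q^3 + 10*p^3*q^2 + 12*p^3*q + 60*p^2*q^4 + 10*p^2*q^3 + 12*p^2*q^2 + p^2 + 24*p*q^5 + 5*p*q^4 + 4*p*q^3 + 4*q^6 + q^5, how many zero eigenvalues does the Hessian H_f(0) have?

1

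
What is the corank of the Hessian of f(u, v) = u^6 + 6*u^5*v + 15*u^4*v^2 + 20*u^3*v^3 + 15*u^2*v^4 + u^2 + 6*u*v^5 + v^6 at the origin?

1

The Hessian at 0 is [[2, 0], [0, 0]] of rank 1; hence corank 1.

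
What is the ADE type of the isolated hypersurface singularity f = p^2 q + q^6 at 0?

D7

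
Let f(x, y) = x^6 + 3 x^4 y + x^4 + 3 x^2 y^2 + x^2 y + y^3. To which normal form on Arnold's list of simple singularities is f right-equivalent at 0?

D_4

The Hessian of f at 0 has rank 0. Corank 2; j^3 = y*(x^2 + y^2) splits into three distinct lines over C (the quadratic factor has nonzero discriminant), so D_4.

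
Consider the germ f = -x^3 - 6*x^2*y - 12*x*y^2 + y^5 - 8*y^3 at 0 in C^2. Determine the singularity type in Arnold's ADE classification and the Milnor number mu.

The Hessian of f at 0 has rank 0. Corank 2; j^3 = -(x + 2*y)^3 is a perfect cube, so E-series; the 5-jet and mu = 8 give E_8.

Type E_8, Milnor number mu = 8.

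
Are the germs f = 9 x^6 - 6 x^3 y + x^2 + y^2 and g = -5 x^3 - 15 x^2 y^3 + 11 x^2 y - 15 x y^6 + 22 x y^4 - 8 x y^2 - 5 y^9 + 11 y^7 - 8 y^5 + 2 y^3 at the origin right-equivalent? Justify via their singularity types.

No.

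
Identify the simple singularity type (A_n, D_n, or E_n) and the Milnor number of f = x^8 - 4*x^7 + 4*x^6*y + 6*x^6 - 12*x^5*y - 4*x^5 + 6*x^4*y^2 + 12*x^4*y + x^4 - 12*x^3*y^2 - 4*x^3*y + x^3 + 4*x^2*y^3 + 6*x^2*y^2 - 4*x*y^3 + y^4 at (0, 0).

The Hessian of f at 0 has rank 0. Corank 2; j^3 = x^3 is a perfect cube, so E-series; the 4-jet and mu = 6 give E_6.

Type E6, Milnor number mu = 6.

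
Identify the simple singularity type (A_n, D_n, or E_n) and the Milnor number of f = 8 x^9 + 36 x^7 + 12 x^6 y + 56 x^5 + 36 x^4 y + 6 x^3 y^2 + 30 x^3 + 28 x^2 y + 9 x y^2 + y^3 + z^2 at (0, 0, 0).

Type D4, Milnor number mu = 4.

The Hessian of f at 0 is [[0, 0, 0], [0, 0, 0], [0, 0, 2]] with rank 1, so corank 2. A Groebner basis of the Jacobian ideal J(f) in C{x,y,z} is {y^3, x^2 - 3*y^2/26, x*y + 9*y^2/26, z}; counting standard monomials gives mu = 4. Corank 2; j^3 = (3*x + y)*(10*x^2 + 6*x*y + y^2) splits into three distinct lines over C (the quadratic factor has nonzero discriminant), so D_4.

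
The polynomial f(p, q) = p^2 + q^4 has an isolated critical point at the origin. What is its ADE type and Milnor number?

Type A_3, Milnor number mu = 3.

The Hessian of f at 0 is [[2, 0], [0, 0]] with rank 1, so corank 1. A Groebner basis of the Jacobian ideal J(f) in C{p,q} is {q^3, p}; counting standard monomials gives mu = 3. Corank 1: A-series; mu = 3 gives A_3.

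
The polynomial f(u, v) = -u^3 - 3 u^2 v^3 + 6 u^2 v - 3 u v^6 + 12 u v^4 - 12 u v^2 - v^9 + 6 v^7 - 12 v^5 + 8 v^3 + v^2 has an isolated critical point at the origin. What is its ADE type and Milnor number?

Type A2, Milnor number mu = 2.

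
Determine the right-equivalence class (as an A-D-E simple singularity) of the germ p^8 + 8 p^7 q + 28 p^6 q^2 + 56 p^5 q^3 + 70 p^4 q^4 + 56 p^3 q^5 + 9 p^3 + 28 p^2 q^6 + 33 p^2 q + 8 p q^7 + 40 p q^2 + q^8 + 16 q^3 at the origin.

D_9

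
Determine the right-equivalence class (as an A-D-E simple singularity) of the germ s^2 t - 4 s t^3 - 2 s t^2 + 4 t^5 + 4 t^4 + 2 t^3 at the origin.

D_{4}

The Hessian of f at 0 has rank 0. Corank 2; j^3 = t*(s^2 - 2*s*t + 2*t^2) splits into three distinct lines over C (the quadratic factor has nonzero discriminant), so D_4.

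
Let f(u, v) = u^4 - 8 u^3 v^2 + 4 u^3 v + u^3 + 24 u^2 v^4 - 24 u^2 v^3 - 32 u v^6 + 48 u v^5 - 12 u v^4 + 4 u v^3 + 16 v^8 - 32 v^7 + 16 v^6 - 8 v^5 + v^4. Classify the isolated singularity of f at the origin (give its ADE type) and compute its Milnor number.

Type E_{6}, Milnor number mu = 6.

The Hessian of f at 0 has rank 0. Corank 2; j^3 = u^3 is a perfect cube, so E-series; the 4-jet and mu = 6 give E_6.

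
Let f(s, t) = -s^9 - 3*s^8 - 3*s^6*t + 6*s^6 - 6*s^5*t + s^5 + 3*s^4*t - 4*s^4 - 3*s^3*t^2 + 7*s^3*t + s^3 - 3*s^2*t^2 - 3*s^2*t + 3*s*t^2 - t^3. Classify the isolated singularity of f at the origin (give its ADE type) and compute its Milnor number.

The Hessian of f at 0 has rank 0. Corank 2; j^3 = (s - t)^3 is a perfect cube, so E-series; the 4-jet and mu = 7 give E_7.

Type E7, Milnor number mu = 7.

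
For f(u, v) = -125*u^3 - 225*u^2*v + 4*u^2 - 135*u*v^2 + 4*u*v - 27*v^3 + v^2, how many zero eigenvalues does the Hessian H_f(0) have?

1

Hessian at 0 has rank 1.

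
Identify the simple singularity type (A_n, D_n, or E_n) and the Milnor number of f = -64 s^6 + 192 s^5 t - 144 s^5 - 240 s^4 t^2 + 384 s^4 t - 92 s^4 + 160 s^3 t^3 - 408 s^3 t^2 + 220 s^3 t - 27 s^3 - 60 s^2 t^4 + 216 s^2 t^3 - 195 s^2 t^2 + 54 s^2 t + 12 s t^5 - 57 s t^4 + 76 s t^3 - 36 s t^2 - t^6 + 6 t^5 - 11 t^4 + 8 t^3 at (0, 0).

Type E_{6}, Milnor number mu = 6.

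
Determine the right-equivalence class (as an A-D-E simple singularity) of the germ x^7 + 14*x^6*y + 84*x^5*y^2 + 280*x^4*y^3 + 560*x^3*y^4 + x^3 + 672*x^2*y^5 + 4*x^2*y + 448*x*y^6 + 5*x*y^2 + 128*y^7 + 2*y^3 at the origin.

The Hessian of f at 0 has rank 0. Corank 2; j^3 = (x + y)^2*(x + 2*y) has shape L^2 M (L != M), so D-series; mu = 8 gives D_8.

D_8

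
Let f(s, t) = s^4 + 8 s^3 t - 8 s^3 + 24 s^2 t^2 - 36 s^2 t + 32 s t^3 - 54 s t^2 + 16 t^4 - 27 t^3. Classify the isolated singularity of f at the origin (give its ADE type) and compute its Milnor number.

The Hessian of f at 0 has rank 0. Corank 2; j^3 = -(2*s + 3*t)^3 is a perfect cube, so E-series; the 4-jet and mu = 6 give E_6.

Type E6, Milnor number mu = 6.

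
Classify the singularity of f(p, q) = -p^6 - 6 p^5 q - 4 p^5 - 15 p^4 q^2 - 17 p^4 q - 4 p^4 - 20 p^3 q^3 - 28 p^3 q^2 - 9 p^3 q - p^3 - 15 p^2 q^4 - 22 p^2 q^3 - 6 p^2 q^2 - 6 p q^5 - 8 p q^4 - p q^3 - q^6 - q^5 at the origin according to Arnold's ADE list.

E_7

The Hessian of f at 0 is [[0, 0], [0, 0]] with rank 0, so corank 2. A Groebner basis of the Jacobian ideal J(f) in C{p,q} is {-3*p^2/5 + q^4 - q^3/5, p^3, p^2*q + p^2/5 + q^3/15, p^2/5 + p*q^2 + q^3/15}; counting standard monomials gives mu = 7. Corank 2; j^3 = -p^3 is a perfect cube, so E-series; the 4-jet and mu = 7 give E_7.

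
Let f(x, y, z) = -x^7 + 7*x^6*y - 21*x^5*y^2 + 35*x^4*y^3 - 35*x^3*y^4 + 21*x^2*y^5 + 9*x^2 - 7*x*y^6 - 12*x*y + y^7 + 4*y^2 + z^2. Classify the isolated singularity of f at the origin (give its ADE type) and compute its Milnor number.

Type A_{6}, Milnor number mu = 6.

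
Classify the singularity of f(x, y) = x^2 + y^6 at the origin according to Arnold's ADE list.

A_5

The Hessian of f at 0 has rank 1. Corank 1: A-series; mu = 5 gives A_5.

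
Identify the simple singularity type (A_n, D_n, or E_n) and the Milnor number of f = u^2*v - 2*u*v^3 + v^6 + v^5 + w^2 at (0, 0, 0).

Type D_{7}, Milnor number mu = 7.

The Hessian of f at 0 is [[0, 0, 0], [0, 0, 0], [0, 0, 2]] with rank 1, so corank 2. A Groebner basis of the Jacobian ideal J(f) in C{u,v,w} is {u^3, u^2*v + u^2/6 - u*v^2/6, -u*v + v^3, w}; counting standard monomials gives mu = 7. Corank 2; j^3 = u^2*v has shape L^2 M (L != M), so D-series; mu = 7 gives D_7.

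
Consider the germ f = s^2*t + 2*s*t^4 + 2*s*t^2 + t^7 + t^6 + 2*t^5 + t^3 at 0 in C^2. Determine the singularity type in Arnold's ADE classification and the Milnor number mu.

The Hessian of f at 0 has rank 0. Corank 2; j^3 = t*(s + t)^2 has shape L^2 M (L != M), so D-series; mu = 7 gives D_7.

Type D_7, Milnor number mu = 7.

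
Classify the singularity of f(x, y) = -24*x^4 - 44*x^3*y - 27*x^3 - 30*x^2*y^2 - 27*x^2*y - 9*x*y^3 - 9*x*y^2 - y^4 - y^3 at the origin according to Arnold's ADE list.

E7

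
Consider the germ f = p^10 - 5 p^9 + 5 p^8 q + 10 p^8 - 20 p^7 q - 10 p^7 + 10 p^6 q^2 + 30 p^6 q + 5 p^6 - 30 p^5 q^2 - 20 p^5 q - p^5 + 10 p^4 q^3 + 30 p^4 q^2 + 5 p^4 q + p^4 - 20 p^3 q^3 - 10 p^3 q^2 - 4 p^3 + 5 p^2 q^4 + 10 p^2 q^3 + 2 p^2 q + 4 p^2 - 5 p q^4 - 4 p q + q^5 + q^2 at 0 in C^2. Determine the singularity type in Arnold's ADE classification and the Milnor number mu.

The Hessian of f at 0 has rank 1. Corank 1: A-series; mu = 4 gives A_4.

Type A4, Milnor number mu = 4.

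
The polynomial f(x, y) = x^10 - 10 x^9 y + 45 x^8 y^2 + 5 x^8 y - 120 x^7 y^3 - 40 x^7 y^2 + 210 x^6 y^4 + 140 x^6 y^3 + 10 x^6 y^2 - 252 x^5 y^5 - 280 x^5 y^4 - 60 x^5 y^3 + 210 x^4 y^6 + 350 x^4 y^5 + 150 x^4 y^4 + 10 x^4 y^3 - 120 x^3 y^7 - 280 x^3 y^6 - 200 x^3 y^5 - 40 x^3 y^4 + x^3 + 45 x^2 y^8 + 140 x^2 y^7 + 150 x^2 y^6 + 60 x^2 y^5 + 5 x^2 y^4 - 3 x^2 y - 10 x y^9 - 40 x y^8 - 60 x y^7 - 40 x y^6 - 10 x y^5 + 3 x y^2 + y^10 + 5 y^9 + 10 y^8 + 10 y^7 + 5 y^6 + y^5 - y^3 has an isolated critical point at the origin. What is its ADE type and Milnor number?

The Hessian of f at 0 is [[0, 0], [0, 0]] with rank 0, so corank 2. A Groebner basis of the Jacobian ideal J(f) in C{x,y} is {y^4, x^2 - 2*x*y + y^2}; counting standard monomials gives mu = 8. Corank 2; j^3 = (x - y)^3 is a perfect cube, so E-series; the 5-jet and mu = 8 give E_8.

Type E_{8}, Milnor number mu = 8.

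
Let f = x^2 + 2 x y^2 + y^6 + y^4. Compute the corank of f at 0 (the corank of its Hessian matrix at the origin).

1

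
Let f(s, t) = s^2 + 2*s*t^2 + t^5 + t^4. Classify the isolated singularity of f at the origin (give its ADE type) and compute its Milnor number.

The Hessian of f at 0 has rank 1. Corank 1: A-series; mu = 4 gives A_4.

Type A4, Milnor number mu = 4.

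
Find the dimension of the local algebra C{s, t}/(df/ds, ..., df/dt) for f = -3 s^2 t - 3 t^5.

The Hessian of f at 0 is [[0, 0], [0, 0]] with rank 0, so corank 2. A Groebner basis of the Jacobian ideal J(f) in C{s,t} is {s^2/5 + t^4, s^3, s*t}; counting standard monomials gives mu = 6. Corank 2; j^3 = -3*s^2*t has shape L^2 M (L != M), so D-series; mu = 6 gives D_6.

6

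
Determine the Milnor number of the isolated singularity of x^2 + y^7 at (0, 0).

6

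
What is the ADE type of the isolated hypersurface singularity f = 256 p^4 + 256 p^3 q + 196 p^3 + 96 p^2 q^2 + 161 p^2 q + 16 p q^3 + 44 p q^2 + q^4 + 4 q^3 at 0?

The Hessian of f at 0 is [[0, 0], [0, 0]] with rank 0, so corank 2. A Groebner basis of the Jacobian ideal J(f) in C{p,q} is {p*q^2 + 343*p*q/8 + 49*q^2/4, -2401*p*q/16 + q^3 - 343*q^2/8, p^2 + 15*p*q/28 + q^2/14}; counting standard monomials gives mu = 5. Corank 2; j^3 = (4*p + q)*(7*p + 2*q)^2 has shape L^2 M (L != M), so D-series; mu = 5 gives D_5.

D_{5}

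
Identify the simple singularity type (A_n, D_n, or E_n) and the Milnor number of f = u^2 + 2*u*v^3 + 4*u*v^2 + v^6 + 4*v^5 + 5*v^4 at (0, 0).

The Hessian of f at 0 has rank 1. Corank 1: A-series; mu = 3 gives A_3.

Type A_3, Milnor number mu = 3.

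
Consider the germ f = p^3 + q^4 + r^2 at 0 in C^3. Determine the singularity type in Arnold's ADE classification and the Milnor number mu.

Type E_{6}, Milnor number mu = 6.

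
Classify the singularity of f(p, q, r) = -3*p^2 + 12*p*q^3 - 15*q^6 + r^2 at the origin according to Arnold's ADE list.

A5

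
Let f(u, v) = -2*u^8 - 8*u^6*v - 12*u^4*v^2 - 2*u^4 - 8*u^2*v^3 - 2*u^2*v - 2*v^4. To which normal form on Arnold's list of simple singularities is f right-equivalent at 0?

D_5

The Hessian of f at 0 is [[0, 0], [0, 0]] with rank 0, so corank 2. A Groebner basis of the Jacobian ideal J(f) in C{u,v} is {u^3, u^2/4 + v^3, u*v}; counting standard monomials gives mu = 5. Corank 2; j^3 = -2*u^2*v has shape L^2 M (L != M), so D-series; mu = 5 gives D_5.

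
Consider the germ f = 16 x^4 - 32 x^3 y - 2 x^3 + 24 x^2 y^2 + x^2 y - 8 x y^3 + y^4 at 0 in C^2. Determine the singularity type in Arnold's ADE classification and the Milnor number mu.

Type D5, Milnor number mu = 5.

The Hessian of f at 0 is [[0, 0], [0, 0]] with rank 0, so corank 2. A Groebner basis of the Jacobian ideal J(f) in C{x,y} is {x*y^2, x*y/8 + y^3, x^2 - x*y/2}; counting standard monomials gives mu = 5. Corank 2; j^3 = -x^2*(2*x - y) has shape L^2 M (L != M), so D-series; mu = 5 gives D_5.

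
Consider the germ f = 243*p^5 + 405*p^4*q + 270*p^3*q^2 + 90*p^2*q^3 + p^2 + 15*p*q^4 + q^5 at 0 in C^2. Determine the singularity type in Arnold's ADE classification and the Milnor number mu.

The Hessian of f at 0 is [[2, 0], [0, 0]] with rank 1, so corank 1. A Groebner basis of the Jacobian ideal J(f) in C{p,q} is {q^4, p}; counting standard monomials gives mu = 4. Corank 1: A-series; mu = 4 gives A_4.

Type A_4, Milnor number mu = 4.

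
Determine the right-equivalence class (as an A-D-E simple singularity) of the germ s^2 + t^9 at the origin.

The Hessian of f at 0 is [[2, 0], [0, 0]] with rank 1, so corank 1. A Groebner basis of the Jacobian ideal J(f) in C{s,t} is {t^8, s}; counting standard monomials gives mu = 8. Corank 1: A-series; mu = 8 gives A_8.

A8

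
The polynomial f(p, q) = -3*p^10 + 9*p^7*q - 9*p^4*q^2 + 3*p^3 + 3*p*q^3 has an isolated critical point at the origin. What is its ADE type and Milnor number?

Type E_7, Milnor number mu = 7.

The Hessian of f at 0 is [[0, 0], [0, 0]] with rank 0, so corank 2. A Groebner basis of the Jacobian ideal J(f) in C{p,q} is {p^3, p*q^2, 3*p^2 + q^3}; counting standard monomials gives mu = 7. Corank 2; j^3 = 3*p^3 is a perfect cube, so E-series; the 4-jet and mu = 7 give E_7.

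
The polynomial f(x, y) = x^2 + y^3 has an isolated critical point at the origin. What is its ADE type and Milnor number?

Type A_{2}, Milnor number mu = 2.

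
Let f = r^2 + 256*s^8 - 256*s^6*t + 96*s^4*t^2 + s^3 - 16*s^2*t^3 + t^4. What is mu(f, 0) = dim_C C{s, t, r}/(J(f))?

6

The Hessian of f at 0 has rank 1. Corank 2; j^3 = s^3 is a perfect cube, so E-series; the 4-jet and mu = 6 give E_6.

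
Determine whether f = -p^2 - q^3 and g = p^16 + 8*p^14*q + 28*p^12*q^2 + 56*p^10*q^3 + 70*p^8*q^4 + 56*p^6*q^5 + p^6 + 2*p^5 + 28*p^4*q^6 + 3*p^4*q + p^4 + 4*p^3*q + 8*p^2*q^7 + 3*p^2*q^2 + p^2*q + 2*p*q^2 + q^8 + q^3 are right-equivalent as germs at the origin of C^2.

No.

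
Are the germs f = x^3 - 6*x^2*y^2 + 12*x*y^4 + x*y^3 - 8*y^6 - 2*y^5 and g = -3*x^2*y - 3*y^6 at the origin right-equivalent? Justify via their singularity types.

No.

The Hessian of f at 0 has rank 0. Corank 2; j^3 = x^3 is a perfect cube, so E-series; the 4-jet and mu = 7 give E_7. The Hessian of g at 0 has rank 0. Corank 2; j^3 = -3*x^2*y has shape L^2 M (L != M), so D-series; mu = 7 gives D_7. f is E_7 but g is D_7, hence not right-equivalent.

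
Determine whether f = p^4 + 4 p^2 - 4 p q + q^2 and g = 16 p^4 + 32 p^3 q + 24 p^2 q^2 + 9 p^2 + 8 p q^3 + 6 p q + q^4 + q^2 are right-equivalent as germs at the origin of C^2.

The Hessian of f at 0 is [[8, -4], [-4, 2]] with rank 1, so corank 1. A Groebner basis of the Jacobian ideal J(f) in C{p,q} is {q^3, p - q/2}; counting standard monomials gives mu = 3. Corank 1: A-series; mu = 3 gives A_3. The Hessian of g at 0 is [[18, 6], [6, 2]] with rank 1, so corank 1. A Groebner basis of the Jacobian ideal J(g) in C{p,q} is {q^3, p + q/3}; counting standard monomials gives mu = 3. Corank 1: A-series; mu = 3 gives A_3. Both have type A_3, hence right-equivalent.

Yes.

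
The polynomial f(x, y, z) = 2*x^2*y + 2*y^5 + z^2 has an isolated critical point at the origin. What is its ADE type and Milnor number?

Type D_6, Milnor number mu = 6.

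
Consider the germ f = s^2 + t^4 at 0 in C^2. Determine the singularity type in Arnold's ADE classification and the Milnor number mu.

Type A3, Milnor number mu = 3.

The Hessian of f at 0 has rank 1. Corank 1: A-series; mu = 3 gives A_3.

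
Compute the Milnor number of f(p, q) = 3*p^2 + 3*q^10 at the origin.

9

The Hessian of f at 0 is [[6, 0], [0, 0]] with rank 1, so corank 1. A Groebner basis of the Jacobian ideal J(f) in C{p,q} is {q^9, p}; counting standard monomials gives mu = 9. Corank 1: A-series; mu = 9 gives A_9.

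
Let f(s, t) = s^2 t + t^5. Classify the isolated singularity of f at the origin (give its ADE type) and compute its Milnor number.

Type D_{6}, Milnor number mu = 6.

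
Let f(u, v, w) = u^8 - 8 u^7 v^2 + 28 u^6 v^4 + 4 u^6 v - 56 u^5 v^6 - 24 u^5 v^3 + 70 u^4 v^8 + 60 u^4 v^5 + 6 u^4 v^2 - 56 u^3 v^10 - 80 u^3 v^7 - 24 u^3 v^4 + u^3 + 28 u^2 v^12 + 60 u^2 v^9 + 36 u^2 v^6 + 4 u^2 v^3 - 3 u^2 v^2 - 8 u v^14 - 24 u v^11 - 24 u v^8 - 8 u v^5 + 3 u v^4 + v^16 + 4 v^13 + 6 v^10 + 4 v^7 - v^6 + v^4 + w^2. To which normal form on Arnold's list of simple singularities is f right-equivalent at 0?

E_{6}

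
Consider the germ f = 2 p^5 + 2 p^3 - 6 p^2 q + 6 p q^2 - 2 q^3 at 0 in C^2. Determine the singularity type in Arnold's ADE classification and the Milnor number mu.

Type E8, Milnor number mu = 8.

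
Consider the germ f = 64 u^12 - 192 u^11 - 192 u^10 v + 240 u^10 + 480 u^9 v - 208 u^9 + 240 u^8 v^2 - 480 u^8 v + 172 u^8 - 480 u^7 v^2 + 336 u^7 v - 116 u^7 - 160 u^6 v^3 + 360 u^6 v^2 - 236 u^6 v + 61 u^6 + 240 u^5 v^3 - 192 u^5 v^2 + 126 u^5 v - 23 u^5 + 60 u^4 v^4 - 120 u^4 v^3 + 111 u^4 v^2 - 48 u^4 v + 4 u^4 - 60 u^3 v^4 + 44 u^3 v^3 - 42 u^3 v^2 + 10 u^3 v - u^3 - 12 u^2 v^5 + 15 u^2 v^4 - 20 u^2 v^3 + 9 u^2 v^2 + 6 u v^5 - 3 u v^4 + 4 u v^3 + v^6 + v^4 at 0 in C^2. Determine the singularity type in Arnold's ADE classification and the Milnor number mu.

Type E_{6}, Milnor number mu = 6.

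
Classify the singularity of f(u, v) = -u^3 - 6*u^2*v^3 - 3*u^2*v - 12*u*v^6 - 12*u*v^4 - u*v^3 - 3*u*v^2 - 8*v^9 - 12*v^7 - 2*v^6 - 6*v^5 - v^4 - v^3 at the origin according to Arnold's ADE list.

E_7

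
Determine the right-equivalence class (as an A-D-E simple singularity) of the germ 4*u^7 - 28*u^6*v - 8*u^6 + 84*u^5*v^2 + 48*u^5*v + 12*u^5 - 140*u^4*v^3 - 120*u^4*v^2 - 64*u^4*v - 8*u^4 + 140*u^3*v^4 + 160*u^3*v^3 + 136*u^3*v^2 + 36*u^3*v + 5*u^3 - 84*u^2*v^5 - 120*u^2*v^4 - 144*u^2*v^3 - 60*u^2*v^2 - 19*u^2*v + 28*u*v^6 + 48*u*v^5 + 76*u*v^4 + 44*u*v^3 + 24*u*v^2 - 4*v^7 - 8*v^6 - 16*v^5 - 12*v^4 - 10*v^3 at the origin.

D_4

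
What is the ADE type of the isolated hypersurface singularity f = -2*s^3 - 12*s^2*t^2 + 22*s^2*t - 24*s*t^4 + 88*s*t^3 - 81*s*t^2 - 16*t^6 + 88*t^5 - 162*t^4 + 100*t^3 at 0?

D_4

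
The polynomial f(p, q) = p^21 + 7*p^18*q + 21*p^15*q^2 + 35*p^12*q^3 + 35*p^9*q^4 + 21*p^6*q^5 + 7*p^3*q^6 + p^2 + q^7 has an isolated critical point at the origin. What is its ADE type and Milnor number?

Type A6, Milnor number mu = 6.

The Hessian of f at 0 is [[2, 0], [0, 0]] with rank 1, so corank 1. A Groebner basis of the Jacobian ideal J(f) in C{p,q} is {q^6, p}; counting standard monomials gives mu = 6. Corank 1: A-series; mu = 6 gives A_6.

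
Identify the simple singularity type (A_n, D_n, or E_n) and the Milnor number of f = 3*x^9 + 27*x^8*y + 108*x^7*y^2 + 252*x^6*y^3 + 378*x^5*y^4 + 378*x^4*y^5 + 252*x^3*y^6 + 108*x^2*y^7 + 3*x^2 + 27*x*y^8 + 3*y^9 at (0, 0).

Type A_{8}, Milnor number mu = 8.

The Hessian of f at 0 has rank 1. Corank 1: A-series; mu = 8 gives A_8.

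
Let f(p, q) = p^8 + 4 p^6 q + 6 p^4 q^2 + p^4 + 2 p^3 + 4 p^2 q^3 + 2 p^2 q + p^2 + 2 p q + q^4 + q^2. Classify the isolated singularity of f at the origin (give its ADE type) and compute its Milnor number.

The Hessian of f at 0 is [[2, 2], [2, 2]] with rank 1, so corank 1. A Groebner basis of the Jacobian ideal J(f) in C{p,q} is {p^2 + p + q, p*q - p - q, p + q^2 + q}; counting standard monomials gives mu = 3. Corank 1: A-series; mu = 3 gives A_3.

Type A_{3}, Milnor number mu = 3.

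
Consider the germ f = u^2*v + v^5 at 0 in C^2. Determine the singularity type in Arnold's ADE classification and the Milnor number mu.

Type D6, Milnor number mu = 6.

The Hessian of f at 0 has rank 0. Corank 2; j^3 = u^2*v has shape L^2 M (L != M), so D-series; mu = 6 gives D_6.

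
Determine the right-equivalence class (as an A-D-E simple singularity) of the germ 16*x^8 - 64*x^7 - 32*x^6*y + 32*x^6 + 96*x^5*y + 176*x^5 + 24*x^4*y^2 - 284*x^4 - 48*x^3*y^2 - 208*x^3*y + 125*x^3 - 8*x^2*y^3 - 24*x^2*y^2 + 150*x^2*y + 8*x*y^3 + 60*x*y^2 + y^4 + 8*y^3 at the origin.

E_{6}

The Hessian of f at 0 has rank 0. Corank 2; j^3 = (5*x + 2*y)^3 is a perfect cube, so E-series; the 4-jet and mu = 6 give E_6.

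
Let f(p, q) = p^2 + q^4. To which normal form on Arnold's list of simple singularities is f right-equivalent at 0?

A_3

The Hessian of f at 0 has rank 1. Corank 1: A-series; mu = 3 gives A_3.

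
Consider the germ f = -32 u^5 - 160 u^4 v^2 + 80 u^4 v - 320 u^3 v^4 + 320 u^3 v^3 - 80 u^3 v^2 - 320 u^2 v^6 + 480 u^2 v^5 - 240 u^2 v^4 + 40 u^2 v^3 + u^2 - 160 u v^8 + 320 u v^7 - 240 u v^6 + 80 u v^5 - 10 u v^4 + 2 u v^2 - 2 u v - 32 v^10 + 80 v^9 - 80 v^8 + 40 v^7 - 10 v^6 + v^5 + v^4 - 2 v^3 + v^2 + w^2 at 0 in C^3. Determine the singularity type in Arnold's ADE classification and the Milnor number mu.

Type A_{4}, Milnor number mu = 4.

The Hessian of f at 0 is [[2, -2, 0], [-2, 2, 0], [0, 0, 2]] with rank 2, so corank 1. A Groebner basis of the Jacobian ideal J(f) in C{u,v,w} is {u^2 - 2*u*v - u + v, u + v^2 - v, w}; counting standard monomials gives mu = 4. Corank 1: A-series; mu = 4 gives A_4.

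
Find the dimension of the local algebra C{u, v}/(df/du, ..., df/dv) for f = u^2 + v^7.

6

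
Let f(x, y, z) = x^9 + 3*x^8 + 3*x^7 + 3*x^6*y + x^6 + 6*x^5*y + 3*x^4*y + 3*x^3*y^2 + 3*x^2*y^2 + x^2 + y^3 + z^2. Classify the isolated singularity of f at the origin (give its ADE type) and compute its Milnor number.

The Hessian of f at 0 has rank 2. Corank 1: A-series; mu = 2 gives A_2.

Type A_{2}, Milnor number mu = 2.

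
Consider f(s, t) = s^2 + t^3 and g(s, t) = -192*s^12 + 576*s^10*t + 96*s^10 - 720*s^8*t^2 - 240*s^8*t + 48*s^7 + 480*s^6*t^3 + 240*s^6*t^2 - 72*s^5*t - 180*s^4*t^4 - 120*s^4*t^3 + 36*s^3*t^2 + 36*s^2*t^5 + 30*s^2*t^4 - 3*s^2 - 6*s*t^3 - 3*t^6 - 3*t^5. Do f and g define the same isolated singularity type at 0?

No.

The Hessian of f at 0 has rank 1. Corank 1: A-series; mu = 2 gives A_2. The Hessian of g at 0 has rank 1. Corank 1: A-series; mu = 4 gives A_4. f is A_2 but g is A_4, hence not right-equivalent.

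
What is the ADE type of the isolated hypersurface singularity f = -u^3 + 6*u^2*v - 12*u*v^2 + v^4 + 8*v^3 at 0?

The Hessian of f at 0 has rank 0. Corank 2; j^3 = -(u - 2*v)^3 is a perfect cube, so E-series; the 4-jet and mu = 6 give E_6.

E6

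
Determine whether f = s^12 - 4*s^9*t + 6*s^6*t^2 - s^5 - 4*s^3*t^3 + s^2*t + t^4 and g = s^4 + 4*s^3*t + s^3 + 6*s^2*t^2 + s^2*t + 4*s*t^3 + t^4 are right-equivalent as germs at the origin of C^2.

The Hessian of f at 0 is [[0, 0], [0, 0]] with rank 0, so corank 2. A Groebner basis of the Jacobian ideal J(f) in C{s,t} is {s^3, s^2/4 + t^3, s*t}; counting standard monomials gives mu = 5. Corank 2; j^3 = s^2*t has shape L^2 M (L != M), so D-series; mu = 5 gives D_5. The Hessian of g at 0 is [[0, 0], [0, 0]] with rank 0, so corank 2. A Groebner basis of the Jacobian ideal J(g) in C{s,t} is {s*t^2, -s*t/4 + t^3, s^2 + s*t}; counting standard monomials gives mu = 5. Corank 2; j^3 = s^2*(s + t) has shape L^2 M (L != M), so D-series; mu = 5 gives D_5. Both have type D_5, hence right-equivalent.

Yes.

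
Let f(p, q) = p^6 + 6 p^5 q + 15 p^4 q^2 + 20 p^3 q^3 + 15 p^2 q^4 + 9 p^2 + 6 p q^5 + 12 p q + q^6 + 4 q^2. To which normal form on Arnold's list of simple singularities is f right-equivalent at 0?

A5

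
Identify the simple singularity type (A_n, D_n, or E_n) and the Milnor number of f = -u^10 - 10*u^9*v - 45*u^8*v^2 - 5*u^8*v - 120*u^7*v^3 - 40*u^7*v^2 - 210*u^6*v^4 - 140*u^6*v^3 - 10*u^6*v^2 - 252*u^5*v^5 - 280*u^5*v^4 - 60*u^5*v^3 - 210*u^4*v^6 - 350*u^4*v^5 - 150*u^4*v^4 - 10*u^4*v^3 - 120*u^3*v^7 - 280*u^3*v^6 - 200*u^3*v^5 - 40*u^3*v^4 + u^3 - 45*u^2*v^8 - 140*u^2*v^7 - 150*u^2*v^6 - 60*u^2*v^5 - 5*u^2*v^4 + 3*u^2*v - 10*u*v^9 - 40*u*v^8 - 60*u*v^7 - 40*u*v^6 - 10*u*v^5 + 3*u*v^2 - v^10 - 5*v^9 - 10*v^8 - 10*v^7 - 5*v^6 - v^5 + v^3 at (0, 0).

Type E_8, Milnor number mu = 8.

The Hessian of f at 0 is [[0, 0], [0, 0]] with rank 0, so corank 2. A Groebner basis of the Jacobian ideal J(f) in C{u,v} is {v^4, u^2 + 2*u*v + v^2}; counting standard monomials gives mu = 8. Corank 2; j^3 = (u + v)^3 is a perfect cube, so E-series; the 5-jet and mu = 8 give E_8.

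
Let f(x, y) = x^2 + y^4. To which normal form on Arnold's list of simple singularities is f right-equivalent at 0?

A3

The Hessian of f at 0 has rank 1. Corank 1: A-series; mu = 3 gives A_3.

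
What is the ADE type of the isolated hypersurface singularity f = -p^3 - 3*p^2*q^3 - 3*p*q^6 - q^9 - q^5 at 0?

E8

The Hessian of f at 0 is [[0, 0], [0, 0]] with rank 0, so corank 2. A Groebner basis of the Jacobian ideal J(f) in C{p,q} is {p^2/2 + p*q^3, q^4, p^3, p^2*q}; counting standard monomials gives mu = 8. Corank 2; j^3 = -p^3 is a perfect cube, so E-series; the 5-jet and mu = 8 give E_8.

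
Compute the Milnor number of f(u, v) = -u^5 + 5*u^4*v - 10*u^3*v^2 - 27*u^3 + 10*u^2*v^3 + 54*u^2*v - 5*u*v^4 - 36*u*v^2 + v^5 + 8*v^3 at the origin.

8

The Hessian of f at 0 has rank 0. Corank 2; j^3 = -(3*u - 2*v)^3 is a perfect cube, so E-series; the 5-jet and mu = 8 give E_8.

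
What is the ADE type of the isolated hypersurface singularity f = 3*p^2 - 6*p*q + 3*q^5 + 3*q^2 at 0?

A_4

The Hessian of f at 0 is [[6, -6], [-6, 6]] with rank 1, so corank 1. A Groebner basis of the Jacobian ideal J(f) in C{p,q} is {q^4, p - q}; counting standard monomials gives mu = 4. Corank 1: A-series; mu = 4 gives A_4.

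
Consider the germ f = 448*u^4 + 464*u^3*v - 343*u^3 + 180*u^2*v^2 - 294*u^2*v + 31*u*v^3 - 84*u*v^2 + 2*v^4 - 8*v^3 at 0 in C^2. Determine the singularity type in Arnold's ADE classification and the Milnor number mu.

Type E7, Milnor number mu = 7.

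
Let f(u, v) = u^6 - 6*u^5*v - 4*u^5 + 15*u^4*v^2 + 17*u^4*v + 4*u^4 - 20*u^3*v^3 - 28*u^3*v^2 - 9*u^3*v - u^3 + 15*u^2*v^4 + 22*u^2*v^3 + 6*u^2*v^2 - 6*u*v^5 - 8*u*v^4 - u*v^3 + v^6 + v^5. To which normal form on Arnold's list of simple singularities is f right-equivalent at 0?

The Hessian of f at 0 is [[0, 0], [0, 0]] with rank 0, so corank 2. A Groebner basis of the Jacobian ideal J(f) in C{u,v} is {-3*u^2/5 + v^4 - v^3/5, u^3, u^2*v + u^2/5 + v^3/15, -u^2/5 + u*v^2 - v^3/15}; counting standard monomials gives mu = 7. Corank 2; j^3 = -u^3 is a perfect cube, so E-series; the 4-jet and mu = 7 give E_7.

E_{7}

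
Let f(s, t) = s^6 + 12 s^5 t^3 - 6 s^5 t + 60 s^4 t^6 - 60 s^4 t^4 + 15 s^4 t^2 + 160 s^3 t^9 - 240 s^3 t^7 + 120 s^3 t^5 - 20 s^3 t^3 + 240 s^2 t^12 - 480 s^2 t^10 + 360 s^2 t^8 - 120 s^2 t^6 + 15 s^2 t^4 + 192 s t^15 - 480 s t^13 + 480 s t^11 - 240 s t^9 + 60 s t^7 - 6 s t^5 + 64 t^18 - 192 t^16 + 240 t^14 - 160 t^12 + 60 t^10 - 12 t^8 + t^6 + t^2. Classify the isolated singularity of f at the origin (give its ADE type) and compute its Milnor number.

Type A5, Milnor number mu = 5.

The Hessian of f at 0 has rank 1. Corank 1: A-series; mu = 5 gives A_5.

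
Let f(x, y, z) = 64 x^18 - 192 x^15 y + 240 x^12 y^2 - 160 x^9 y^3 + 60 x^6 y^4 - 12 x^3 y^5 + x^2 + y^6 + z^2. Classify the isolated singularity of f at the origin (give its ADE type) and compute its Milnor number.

Type A_{5}, Milnor number mu = 5.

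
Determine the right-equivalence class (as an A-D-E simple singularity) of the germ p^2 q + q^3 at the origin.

The Hessian of f at 0 has rank 0. Corank 2; j^3 = q*(p^2 + q^2) splits into three distinct lines over C (the quadratic factor has nonzero discriminant), so D_4.

D_{4}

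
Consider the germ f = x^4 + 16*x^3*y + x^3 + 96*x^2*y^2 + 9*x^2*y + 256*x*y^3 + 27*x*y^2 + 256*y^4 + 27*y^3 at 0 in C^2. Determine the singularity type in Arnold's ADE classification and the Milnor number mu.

Type E_6, Milnor number mu = 6.

The Hessian of f at 0 is [[0, 0], [0, 0]] with rank 0, so corank 2. A Groebner basis of the Jacobian ideal J(f) in C{x,y} is {y^4, x*y^2 + 10*y^3/3, x^2 + 6*x*y + 9*y^2}; counting standard monomials gives mu = 6. Corank 2; j^3 = (x + 3*y)^3 is a perfect cube, so E-series; the 4-jet and mu = 6 give E_6.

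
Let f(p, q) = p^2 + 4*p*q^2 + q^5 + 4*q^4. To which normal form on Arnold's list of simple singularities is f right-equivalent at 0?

The Hessian of f at 0 is [[2, 0], [0, 0]] with rank 1, so corank 1. A Groebner basis of the Jacobian ideal J(f) in C{p,q} is {p^2, p/2 + q^2}; counting standard monomials gives mu = 4. Corank 1: A-series; mu = 4 gives A_4.

A_{4}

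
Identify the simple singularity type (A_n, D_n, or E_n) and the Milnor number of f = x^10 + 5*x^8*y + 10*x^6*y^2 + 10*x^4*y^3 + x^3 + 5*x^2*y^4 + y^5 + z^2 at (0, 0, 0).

The Hessian of f at 0 is [[0, 0, 0], [0, 0, 0], [0, 0, 2]] with rank 1, so corank 2. A Groebner basis of the Jacobian ideal J(f) in C{x,y,z} is {y^4, x^2, z}; counting standard monomials gives mu = 8. Corank 2; j^3 = x^3 is a perfect cube, so E-series; the 5-jet and mu = 8 give E_8.

Type E8, Milnor number mu = 8.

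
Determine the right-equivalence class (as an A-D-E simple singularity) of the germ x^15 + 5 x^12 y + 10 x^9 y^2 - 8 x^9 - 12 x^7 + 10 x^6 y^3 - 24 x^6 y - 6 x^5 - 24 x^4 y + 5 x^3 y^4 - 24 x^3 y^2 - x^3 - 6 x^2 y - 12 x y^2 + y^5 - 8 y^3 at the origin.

E_8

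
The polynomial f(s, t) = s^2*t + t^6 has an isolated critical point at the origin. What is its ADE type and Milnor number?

Type D7, Milnor number mu = 7.

The Hessian of f at 0 is [[0, 0], [0, 0]] with rank 0, so corank 2. A Groebner basis of the Jacobian ideal J(f) in C{s,t} is {s^2/6 + t^5, s^3, s*t}; counting standard monomials gives mu = 7. Corank 2; j^3 = s^2*t has shape L^2 M (L != M), so D-series; mu = 7 gives D_7.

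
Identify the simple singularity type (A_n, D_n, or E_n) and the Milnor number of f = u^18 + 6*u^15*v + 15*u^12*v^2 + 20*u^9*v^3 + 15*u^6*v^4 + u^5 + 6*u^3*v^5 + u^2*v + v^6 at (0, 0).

Type D_{7}, Milnor number mu = 7.

The Hessian of f at 0 is [[0, 0], [0, 0]] with rank 0, so corank 2. A Groebner basis of the Jacobian ideal J(f) in C{u,v} is {u^2/6 + v^5, u^3, u*v}; counting standard monomials gives mu = 7. Corank 2; j^3 = u^2*v has shape L^2 M (L != M), so D-series; mu = 7 gives D_7.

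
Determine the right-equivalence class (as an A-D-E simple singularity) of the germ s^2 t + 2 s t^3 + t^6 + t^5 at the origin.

The Hessian of f at 0 has rank 0. Corank 2; j^3 = s^2*t has shape L^2 M (L != M), so D-series; mu = 7 gives D_7.

D7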